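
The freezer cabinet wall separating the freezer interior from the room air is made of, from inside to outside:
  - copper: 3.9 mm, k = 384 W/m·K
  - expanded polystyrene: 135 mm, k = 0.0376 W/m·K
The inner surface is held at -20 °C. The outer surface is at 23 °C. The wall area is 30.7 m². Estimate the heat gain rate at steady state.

Using the resistance-network approach (series):
R_copper = L/(kA) = 0.0039/(384×30.7) = 3.308×10^-7 K/W
R_expanded polystyrene = L/(kA) = 0.135/(0.0376×30.7) = 0.117 K/W
R_total = 0.117 K/W
Q = ΔT / R_total = 43 / 0.117

Q ≈ 368 W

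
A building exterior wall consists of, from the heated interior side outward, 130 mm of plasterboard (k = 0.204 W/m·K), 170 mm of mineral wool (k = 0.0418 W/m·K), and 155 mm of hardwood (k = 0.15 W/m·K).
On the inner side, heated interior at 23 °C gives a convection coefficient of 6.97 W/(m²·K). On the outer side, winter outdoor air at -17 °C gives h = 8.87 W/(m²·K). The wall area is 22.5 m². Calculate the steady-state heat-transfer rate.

Q ≈ 150 W

Treating each layer as a thermal resistance in series:
R_inner film = 1/(h_i·A) = 1/(6.97×22.5) = 0.006377 K/W
R_plasterboard = L/(kA) = 0.13/(0.204×22.5) = 0.02832 K/W
R_mineral wool = L/(kA) = 0.17/(0.0418×22.5) = 0.1808 K/W
R_hardwood = L/(kA) = 0.155/(0.15×22.5) = 0.04593 K/W
R_outer film = 1/(h_o·A) = 1/(8.87×22.5) = 0.005011 K/W
R_total = 0.2664 K/W
Q = ΔT / R_total = 40 / 0.2664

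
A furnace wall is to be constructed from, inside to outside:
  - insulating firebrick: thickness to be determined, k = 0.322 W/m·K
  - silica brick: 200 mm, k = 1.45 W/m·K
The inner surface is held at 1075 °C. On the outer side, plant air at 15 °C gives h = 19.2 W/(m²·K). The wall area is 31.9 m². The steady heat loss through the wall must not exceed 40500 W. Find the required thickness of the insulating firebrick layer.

Thermal resistances in series:
R_silica brick = L/(kA) = 0.2/(1.45×31.9) = 0.004324 K/W
R_outer film = 1/(h_o·A) = 1/(19.2×31.9) = 0.001633 K/W
Sum of the known resistances R_other = 0.005957 K/W
Required total resistance R_tot = ΔT/Q_allow = 1060/40500 = 0.02617 K/W
R_insulating firebrick = R_tot − R_other = 0.02022 K/W
L = R·k·A = 0.02022×0.322×31.9

L ≈ 208 mm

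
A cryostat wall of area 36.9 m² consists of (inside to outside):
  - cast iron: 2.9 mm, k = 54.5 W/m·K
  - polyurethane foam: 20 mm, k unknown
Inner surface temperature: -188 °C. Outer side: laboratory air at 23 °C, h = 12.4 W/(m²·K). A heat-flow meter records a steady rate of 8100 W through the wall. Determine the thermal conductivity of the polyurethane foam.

k ≈ 0.0227 W/(m·K)

Series thermal resistances:
R_cast iron = L/(kA) = 0.0029/(54.5×36.9) = 1.442×10^-6 K/W
R_outer film = 1/(h_o·A) = 1/(12.4×36.9) = 0.002186 K/W
Sum of known resistances R_other = 0.002187 K/W
Total R = ΔT/Q = 211/8100 = 0.02605 K/W
R_polyurethane foam = R_total − R_other = 0.02386 K/W
k = L/(R·A) = 0.02/(0.02386×36.9)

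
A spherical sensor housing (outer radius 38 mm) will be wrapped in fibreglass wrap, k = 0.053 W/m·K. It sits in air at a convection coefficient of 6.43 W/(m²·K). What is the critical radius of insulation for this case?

r_cr ≈ 16.5 mm

For a sphere r_cr = 2k/h = 2×0.053/6.43
r_cr = 16.5 mm; since the bare radius (38 mm) is above r_cr, any added insulation will reduce heat loss.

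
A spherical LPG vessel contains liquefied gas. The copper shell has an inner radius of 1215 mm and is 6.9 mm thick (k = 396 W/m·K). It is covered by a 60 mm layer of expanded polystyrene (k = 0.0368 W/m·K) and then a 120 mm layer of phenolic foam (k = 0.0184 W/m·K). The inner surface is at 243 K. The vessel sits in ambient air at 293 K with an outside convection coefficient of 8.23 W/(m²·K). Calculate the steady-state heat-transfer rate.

Spherical conduction: R = (1/r_in − 1/r_out)/(4πk) per layer; series-sum.
R_copper shell = (1/1.215 − 1/1.2219)/(4π×396) = 9.34×10^-7 K/W
R_expanded polystyrene = (1/1.2219 − 1/1.2819)/(4π×0.0368) = 0.08283 K/W
R_phenolic foam = (1/1.2819 − 1/1.4019)/(4π×0.0184) = 0.2888 K/W
R_outer film = 1/(h·4πr_o²) = 1/(8.23×4π×1.4019²) = 0.00492 K/W
R_total = 0.3765 K/W
Q = ΔT/R_total = 50/0.3765

Q ≈ 133 W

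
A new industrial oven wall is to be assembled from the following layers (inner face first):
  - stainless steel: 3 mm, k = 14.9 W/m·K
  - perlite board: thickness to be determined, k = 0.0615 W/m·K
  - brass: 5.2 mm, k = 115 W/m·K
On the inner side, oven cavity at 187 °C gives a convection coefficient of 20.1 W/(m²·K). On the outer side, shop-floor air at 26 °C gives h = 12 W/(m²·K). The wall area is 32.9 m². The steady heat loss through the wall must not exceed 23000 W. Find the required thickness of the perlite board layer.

Series thermal resistances:
R_inner film = 1/(h_i·A) = 1/(20.1×32.9) = 0.001512 K/W
R_stainless steel = L/(kA) = 0.003/(14.9×32.9) = 6.12×10^-6 K/W
R_brass = L/(kA) = 0.0052/(115×32.9) = 1.374×10^-6 K/W
R_outer film = 1/(h_o·A) = 1/(12×32.9) = 0.002533 K/W
Sum of the known resistances R_other = 0.004053 K/W
Required total resistance R_tot = ΔT/Q_allow = 161/23000 = 0.007 K/W
R_perlite board = R_tot − R_other = 0.002947 K/W
L = R·k·A = 0.002947×0.0615×32.9

L ≈ 5.96 mm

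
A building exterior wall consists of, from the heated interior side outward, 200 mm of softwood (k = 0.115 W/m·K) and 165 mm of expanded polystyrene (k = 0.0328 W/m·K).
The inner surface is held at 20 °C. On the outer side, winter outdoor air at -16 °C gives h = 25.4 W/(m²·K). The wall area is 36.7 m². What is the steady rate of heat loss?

Q ≈ 194 W

Series thermal resistances:
R_softwood = L/(kA) = 0.2/(0.115×36.7) = 0.04739 K/W
R_expanded polystyrene = L/(kA) = 0.165/(0.0328×36.7) = 0.1371 K/W
R_outer film = 1/(h_o·A) = 1/(25.4×36.7) = 0.001073 K/W
R_total = 0.1855 K/W
Q = ΔT / R_total = 36 / 0.1855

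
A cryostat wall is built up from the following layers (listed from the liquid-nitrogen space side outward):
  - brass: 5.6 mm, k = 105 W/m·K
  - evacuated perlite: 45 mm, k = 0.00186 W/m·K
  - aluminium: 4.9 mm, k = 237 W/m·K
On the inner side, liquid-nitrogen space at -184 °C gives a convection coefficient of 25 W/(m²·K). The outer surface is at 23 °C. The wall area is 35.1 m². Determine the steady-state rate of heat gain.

Treating each layer as a thermal resistance in series:
R_inner film = 1/(h_i·A) = 1/(25×35.1) = 0.00114 K/W
R_brass = L/(kA) = 0.0056/(105×35.1) = 1.519×10^-6 K/W
R_evacuated perlite = L/(kA) = 0.045/(0.00186×35.1) = 0.6893 K/W
R_aluminium = L/(kA) = 0.0049/(237×35.1) = 5.89×10^-7 K/W
R_total = 0.6904 K/W
Q = ΔT / R_total = 207 / 0.6904

Q ≈ 300 W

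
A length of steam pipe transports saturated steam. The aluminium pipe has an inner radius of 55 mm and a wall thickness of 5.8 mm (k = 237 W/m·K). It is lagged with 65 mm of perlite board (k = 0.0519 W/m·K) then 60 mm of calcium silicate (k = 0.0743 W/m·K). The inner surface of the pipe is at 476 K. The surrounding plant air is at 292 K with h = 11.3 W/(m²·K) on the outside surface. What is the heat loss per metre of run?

For a radial system each layer contributes R = ln(r_out/r_in)/(2πkL); films add R = 1/(hA).
R_aluminium pipe wall = ln(60.8/55)/(2π×237×1) = 6.733×10^-5 K/W
R_perlite board = ln(125.8/60.8)/(2π×0.0519×1) = 2.23 K/W
R_calcium silicate = ln(185.8/125.8)/(2π×0.0743×1) = 0.8354 K/W
R_outer film = 1/(h_o·2πr_oL) = 1/(11.3×2π×0.1858×1) = 0.0758 K/W
R_total = 3.141 K/W
Q = ΔT/R_total = 184/3.141

q′ ≈ 58.6 W/m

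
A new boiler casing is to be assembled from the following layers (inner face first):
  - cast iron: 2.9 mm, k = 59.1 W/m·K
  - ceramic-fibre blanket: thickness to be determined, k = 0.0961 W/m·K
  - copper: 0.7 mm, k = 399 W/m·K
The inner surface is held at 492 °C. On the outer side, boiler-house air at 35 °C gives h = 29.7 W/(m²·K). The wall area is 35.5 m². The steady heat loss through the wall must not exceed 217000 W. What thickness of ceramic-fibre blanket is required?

L ≈ 3.94 mm

Treating each layer as a thermal resistance in series:
R_cast iron = L/(kA) = 0.0029/(59.1×35.5) = 1.382×10^-6 K/W
R_copper = L/(kA) = 0.0007/(399×35.5) = 4.942×10^-8 K/W
R_outer film = 1/(h_o·A) = 1/(29.7×35.5) = 9.485×10^-4 K/W
Sum of the known resistances R_other = 9.499×10^-4 K/W
Required total resistance R_tot = ΔT/Q_allow = 457/217000 = 0.002106 K/W
R_ceramic-fibre blanket = R_tot − R_other = 0.001156 K/W
L = R·k·A = 0.001156×0.0961×35.5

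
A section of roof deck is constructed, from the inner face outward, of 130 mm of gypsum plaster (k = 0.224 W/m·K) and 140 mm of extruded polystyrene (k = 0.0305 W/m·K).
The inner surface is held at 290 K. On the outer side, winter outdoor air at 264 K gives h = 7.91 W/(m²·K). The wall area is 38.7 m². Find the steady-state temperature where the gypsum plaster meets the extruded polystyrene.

T ≈ 287 K

Model the wall as resistances in series:
R_gypsum plaster = L/(kA) = 0.13/(0.224×38.7) = 0.015 K/W
R_extruded polystyrene = L/(kA) = 0.14/(0.0305×38.7) = 0.1186 K/W
R_outer film = 1/(h_o·A) = 1/(7.91×38.7) = 0.003267 K/W
R_total = 0.1369 K/W;  Q = ΔT/R_total = 26/0.1369 = 190 W
T_interface = T_inner − Q·ΣR(inner→interface) = 290 − 190×0.015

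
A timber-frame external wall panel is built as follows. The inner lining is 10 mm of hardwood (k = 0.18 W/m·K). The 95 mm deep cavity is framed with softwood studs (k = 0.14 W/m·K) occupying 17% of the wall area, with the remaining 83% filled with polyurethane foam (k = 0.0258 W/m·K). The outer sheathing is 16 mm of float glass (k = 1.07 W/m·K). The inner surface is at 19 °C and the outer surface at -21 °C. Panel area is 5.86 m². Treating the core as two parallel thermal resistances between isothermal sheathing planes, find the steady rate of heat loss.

Sheathing layers in series; stud and cavity paths in parallel between them.
R_inner = 0.01/(0.18×5.86) = 0.00948 K/W
R_stud  = 0.095/(0.14×0.17×5.86) = 0.6812 K/W
R_cav   = 0.095/(0.0258×0.83×5.86) = 0.7571 K/W
1/R_core = 1/R_stud + 1/R_cav → R_core = 0.3586 K/W
R_outer = 0.016/(1.07×5.86) = 0.002552 K/W
R_total = 0.3706 K/W
Q = ΔT/R_total = 40/0.3706

Q ≈ 108 W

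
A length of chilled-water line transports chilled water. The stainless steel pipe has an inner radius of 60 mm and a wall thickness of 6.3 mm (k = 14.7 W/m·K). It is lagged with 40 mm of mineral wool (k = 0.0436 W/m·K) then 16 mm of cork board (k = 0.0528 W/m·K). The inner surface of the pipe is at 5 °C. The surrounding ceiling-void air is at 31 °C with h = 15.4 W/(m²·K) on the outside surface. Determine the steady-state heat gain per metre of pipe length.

Per-layer cylindrical resistances, series-summed:
R_stainless steel pipe wall = ln(66.3/60)/(2π×14.7×1) = 0.001081 K/W
R_mineral wool = ln(106.3/66.3)/(2π×0.0436×1) = 1.723 K/W
R_cork board = ln(122.3/106.3)/(2π×0.0528×1) = 0.4226 K/W
R_outer film = 1/(h_o·2πr_oL) = 1/(15.4×2π×0.1223×1) = 0.0845 K/W
R_total = 2.231 K/W
Q = ΔT/R_total = 26/2.231

q′ ≈ 11.7 W/m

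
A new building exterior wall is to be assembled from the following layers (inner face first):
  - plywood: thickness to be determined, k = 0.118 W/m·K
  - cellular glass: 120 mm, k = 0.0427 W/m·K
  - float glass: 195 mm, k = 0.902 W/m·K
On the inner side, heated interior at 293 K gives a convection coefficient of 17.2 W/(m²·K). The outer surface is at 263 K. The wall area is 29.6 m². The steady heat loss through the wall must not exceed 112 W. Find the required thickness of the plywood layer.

L ≈ 572 mm

Treating each layer as a thermal resistance in series:
R_inner film = 1/(h_i·A) = 1/(17.2×29.6) = 0.001964 K/W
R_cellular glass = L/(kA) = 0.12/(0.0427×29.6) = 0.09494 K/W
R_float glass = L/(kA) = 0.195/(0.902×29.6) = 0.007304 K/W
Sum of the known resistances R_other = 0.1042 K/W
Required total resistance R_tot = ΔT/Q_allow = 30/112 = 0.2679 K/W
R_plywood = R_tot − R_other = 0.1636 K/W
L = R·k·A = 0.1636×0.118×29.6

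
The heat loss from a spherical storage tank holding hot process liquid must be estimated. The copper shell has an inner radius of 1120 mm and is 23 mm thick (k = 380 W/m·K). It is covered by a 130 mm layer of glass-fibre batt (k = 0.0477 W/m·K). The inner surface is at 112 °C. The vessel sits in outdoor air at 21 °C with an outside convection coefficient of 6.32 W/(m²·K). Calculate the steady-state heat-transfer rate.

Radial (spherical) resistances in series:
R_copper shell = (1/1.12 − 1/1.143)/(4π×380) = 3.762×10^-6 K/W
R_glass-fibre batt = (1/1.143 − 1/1.273)/(4π×0.0477) = 0.1491 K/W
R_outer film = 1/(h·4πr_o²) = 1/(6.32×4π×1.273²) = 0.00777 K/W
R_total = 0.1568 K/W
Q = ΔT/R_total = 91/0.1568

Q ≈ 580 W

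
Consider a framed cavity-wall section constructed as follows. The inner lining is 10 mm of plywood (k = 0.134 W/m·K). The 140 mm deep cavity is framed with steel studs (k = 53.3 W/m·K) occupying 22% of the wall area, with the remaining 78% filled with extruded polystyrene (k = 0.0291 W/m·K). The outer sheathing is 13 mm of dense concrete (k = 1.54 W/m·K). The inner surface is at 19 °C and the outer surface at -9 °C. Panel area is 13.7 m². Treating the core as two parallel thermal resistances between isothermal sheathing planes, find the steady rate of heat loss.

Sheathing layers in series; stud and cavity paths in parallel between them.
R_inner = 0.01/(0.134×13.7) = 0.005447 K/W
R_stud  = 0.14/(53.3×0.22×13.7) = 8.715×10^-4 K/W
R_cav   = 0.14/(0.0291×0.78×13.7) = 0.4502 K/W
1/R_core = 1/R_stud + 1/R_cav → R_core = 8.698×10^-4 K/W
R_outer = 0.013/(1.54×13.7) = 6.162×10^-4 K/W
R_total = 0.006933 K/W
Q = ΔT/R_total = 28/0.006933

Q ≈ 4040 W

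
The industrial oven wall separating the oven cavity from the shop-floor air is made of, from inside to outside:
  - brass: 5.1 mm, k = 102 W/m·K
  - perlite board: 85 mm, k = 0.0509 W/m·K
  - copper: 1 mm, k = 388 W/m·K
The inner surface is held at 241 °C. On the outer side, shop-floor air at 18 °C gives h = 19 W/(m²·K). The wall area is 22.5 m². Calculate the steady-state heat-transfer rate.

Q ≈ 2910 W

Thermal resistances in series:
R_brass = L/(kA) = 0.0051/(102×22.5) = 2.222×10^-6 K/W
R_perlite board = L/(kA) = 0.085/(0.0509×22.5) = 0.07422 K/W
R_copper = L/(kA) = 0.001/(388×22.5) = 1.145×10^-7 K/W
R_outer film = 1/(h_o·A) = 1/(19×22.5) = 0.002339 K/W
R_total = 0.07656 K/W
Q = ΔT / R_total = 223 / 0.07656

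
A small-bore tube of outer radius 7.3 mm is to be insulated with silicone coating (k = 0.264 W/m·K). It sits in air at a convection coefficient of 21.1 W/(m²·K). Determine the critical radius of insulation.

For a cylinder r_cr = k/h = 0.264/21.1
r_cr = 12.5 mm; since the bare radius (7.3 mm) is below r_cr, adding a thin layer of insulation will *increase* heat loss.

r_cr ≈ 12.5 mm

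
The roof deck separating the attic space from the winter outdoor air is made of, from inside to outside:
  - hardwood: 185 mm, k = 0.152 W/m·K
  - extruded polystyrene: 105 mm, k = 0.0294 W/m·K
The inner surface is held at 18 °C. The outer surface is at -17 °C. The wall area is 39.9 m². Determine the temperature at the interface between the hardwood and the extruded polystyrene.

T ≈ 9.1 °C

Treating each layer as a thermal resistance in series:
R_hardwood = L/(kA) = 0.185/(0.152×39.9) = 0.0305 K/W
R_extruded polystyrene = L/(kA) = 0.105/(0.0294×39.9) = 0.08951 K/W
R_total = 0.12 K/W;  Q = ΔT/R_total = 35/0.12 = 291.6 W
T_interface = T_inner − Q·ΣR(inner→interface) = 18 − 292×0.0305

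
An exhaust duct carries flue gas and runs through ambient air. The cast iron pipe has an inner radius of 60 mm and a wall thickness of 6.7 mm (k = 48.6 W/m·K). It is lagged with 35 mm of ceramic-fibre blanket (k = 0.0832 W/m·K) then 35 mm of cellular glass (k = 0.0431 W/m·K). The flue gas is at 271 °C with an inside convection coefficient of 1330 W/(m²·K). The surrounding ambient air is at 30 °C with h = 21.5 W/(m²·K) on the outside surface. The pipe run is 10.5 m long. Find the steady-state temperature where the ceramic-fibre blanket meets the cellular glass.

T ≈ 171 °C

Treating each annulus and film as a series resistance:
R_inner film = 1/(h_i·2πr₁L) = 1/(1330×2π×0.06×10.5) = 1.899×10^-4 K/W
R_cast iron pipe wall = ln(66.7/60)/(2π×48.6×10.5) = 3.302×10^-5 K/W
R_ceramic-fibre blanket = ln(101.7/66.7)/(2π×0.0832×10.5) = 0.07685 K/W
R_cellular glass = ln(136.7/101.7)/(2π×0.0431×10.5) = 0.104 K/W
R_outer film = 1/(h_o·2πr_oL) = 1/(21.5×2π×0.1367×10.5) = 0.005157 K/W
R_total = 0.1862 K/W
Q = ΔT/R_total = 241/0.1862
Q = 1290 W
T_interface = T_inner − Q·ΣR(inner→interface) = 271 − 1290×0.07707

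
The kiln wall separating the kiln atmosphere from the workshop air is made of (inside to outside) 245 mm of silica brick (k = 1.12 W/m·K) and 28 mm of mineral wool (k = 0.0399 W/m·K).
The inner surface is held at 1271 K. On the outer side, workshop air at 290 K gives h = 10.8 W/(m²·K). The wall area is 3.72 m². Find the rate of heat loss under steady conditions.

Using the resistance-network approach (series):
R_silica brick = L/(kA) = 0.245/(1.12×3.72) = 0.0588 K/W
R_mineral wool = L/(kA) = 0.028/(0.0399×3.72) = 0.1886 K/W
R_outer film = 1/(h_o·A) = 1/(10.8×3.72) = 0.02489 K/W
R_total = 0.2723 K/W
Q = ΔT / R_total = 981 / 0.2723

Q ≈ 3600 W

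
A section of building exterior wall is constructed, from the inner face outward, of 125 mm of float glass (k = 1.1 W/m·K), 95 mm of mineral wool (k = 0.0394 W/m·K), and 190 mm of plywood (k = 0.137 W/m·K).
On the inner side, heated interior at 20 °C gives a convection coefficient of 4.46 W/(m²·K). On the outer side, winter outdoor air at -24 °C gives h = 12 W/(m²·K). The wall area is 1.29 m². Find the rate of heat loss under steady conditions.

Q ≈ 13.5 W

Using the resistance-network approach (series):
R_inner film = 1/(h_i·A) = 1/(4.46×1.29) = 0.1738 K/W
R_float glass = L/(kA) = 0.125/(1.1×1.29) = 0.08809 K/W
R_mineral wool = L/(kA) = 0.095/(0.0394×1.29) = 1.869 K/W
R_plywood = L/(kA) = 0.19/(0.137×1.29) = 1.075 K/W
R_outer film = 1/(h_o·A) = 1/(12×1.29) = 0.0646 K/W
R_total = 3.271 K/W
Q = ΔT / R_total = 44 / 3.271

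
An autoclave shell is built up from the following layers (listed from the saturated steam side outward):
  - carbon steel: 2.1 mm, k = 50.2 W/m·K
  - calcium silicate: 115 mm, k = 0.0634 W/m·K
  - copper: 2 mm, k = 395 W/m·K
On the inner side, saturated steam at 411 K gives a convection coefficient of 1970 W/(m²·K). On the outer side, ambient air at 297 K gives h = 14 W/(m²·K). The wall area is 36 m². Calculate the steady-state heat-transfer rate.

Q ≈ 2180 W

Treating each layer as a thermal resistance in series:
R_inner film = 1/(h_i·A) = 1/(1970×36) = 1.41×10^-5 K/W
R_carbon steel = L/(kA) = 0.0021/(50.2×36) = 1.162×10^-6 K/W
R_calcium silicate = L/(kA) = 0.115/(0.0634×36) = 0.05039 K/W
R_copper = L/(kA) = 0.002/(395×36) = 1.406×10^-7 K/W
R_outer film = 1/(h_o·A) = 1/(14×36) = 0.001984 K/W
R_total = 0.05239 K/W
Q = ΔT / R_total = 114 / 0.05239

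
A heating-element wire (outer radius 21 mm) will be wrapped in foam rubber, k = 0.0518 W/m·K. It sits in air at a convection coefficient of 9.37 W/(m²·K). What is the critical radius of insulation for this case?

For a cylinder r_cr = k/h = 0.0518/9.37
r_cr = 5.53 mm; since the bare radius (21 mm) is above r_cr, any added insulation will reduce heat loss.

r_cr ≈ 5.53 mm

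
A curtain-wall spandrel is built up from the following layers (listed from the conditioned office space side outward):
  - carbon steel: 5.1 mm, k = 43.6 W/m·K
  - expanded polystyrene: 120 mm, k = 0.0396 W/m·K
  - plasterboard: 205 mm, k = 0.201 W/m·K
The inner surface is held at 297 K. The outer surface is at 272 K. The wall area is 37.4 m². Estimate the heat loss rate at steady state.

Q ≈ 231 W

Using the resistance-network approach (series):
R_carbon steel = L/(kA) = 0.0051/(43.6×37.4) = 3.128×10^-6 K/W
R_expanded polystyrene = L/(kA) = 0.12/(0.0396×37.4) = 0.08102 K/W
R_plasterboard = L/(kA) = 0.205/(0.201×37.4) = 0.02727 K/W
R_total = 0.1083 K/W
Q = ΔT / R_total = 25 / 0.1083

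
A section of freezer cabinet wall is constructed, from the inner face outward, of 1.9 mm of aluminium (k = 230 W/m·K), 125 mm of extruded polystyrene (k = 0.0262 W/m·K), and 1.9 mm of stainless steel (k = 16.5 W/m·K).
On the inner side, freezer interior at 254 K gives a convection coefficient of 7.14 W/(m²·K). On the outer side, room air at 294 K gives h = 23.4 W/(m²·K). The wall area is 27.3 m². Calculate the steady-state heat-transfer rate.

Model the wall as resistances in series:
R_inner film = 1/(h_i·A) = 1/(7.14×27.3) = 0.00513 K/W
R_aluminium = L/(kA) = 0.0019/(230×27.3) = 3.026×10^-7 K/W
R_extruded polystyrene = L/(kA) = 0.125/(0.0262×27.3) = 0.1748 K/W
R_stainless steel = L/(kA) = 0.0019/(16.5×27.3) = 4.218×10^-6 K/W
R_outer film = 1/(h_o·A) = 1/(23.4×27.3) = 0.001565 K/W
R_total = 0.1815 K/W
Q = ΔT / R_total = 40 / 0.1815

Q ≈ 220 W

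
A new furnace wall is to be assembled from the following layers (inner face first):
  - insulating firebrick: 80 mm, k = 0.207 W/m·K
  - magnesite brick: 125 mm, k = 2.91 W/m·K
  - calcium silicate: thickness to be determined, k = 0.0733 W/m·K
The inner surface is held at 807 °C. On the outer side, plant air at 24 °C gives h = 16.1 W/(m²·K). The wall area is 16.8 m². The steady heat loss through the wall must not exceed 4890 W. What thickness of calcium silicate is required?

L ≈ 161 mm

Thermal resistances in series:
R_insulating firebrick = L/(kA) = 0.08/(0.207×16.8) = 0.023 K/W
R_magnesite brick = L/(kA) = 0.125/(2.91×16.8) = 0.002557 K/W
R_outer film = 1/(h_o·A) = 1/(16.1×16.8) = 0.003697 K/W
Sum of the known resistances R_other = 0.02926 K/W
Required total resistance R_tot = ΔT/Q_allow = 783/4890 = 0.1601 K/W
R_calcium silicate = R_tot − R_other = 0.1309 K/W
L = R·k·A = 0.1309×0.0733×16.8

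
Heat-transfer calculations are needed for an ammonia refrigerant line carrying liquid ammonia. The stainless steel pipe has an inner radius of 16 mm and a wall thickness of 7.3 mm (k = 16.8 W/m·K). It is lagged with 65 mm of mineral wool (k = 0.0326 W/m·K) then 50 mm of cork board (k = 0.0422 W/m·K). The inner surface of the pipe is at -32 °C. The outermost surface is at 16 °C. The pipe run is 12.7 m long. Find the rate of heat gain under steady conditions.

Q ≈ 74.3 W

Radial resistances (cylindrical: R_cond = ln(r_o/r_i)/(2πkL), R_conv = 1/(h·2πrL)):
R_stainless steel pipe wall = ln(23.3/16)/(2π×16.8×12.7) = 2.804×10^-4 K/W
R_mineral wool = ln(88.3/23.3)/(2π×0.0326×12.7) = 0.5121 K/W
R_cork board = ln(138.3/88.3)/(2π×0.0422×12.7) = 0.1332 K/W
R_total = 0.6457 K/W
Q = ΔT/R_total = 48/0.6457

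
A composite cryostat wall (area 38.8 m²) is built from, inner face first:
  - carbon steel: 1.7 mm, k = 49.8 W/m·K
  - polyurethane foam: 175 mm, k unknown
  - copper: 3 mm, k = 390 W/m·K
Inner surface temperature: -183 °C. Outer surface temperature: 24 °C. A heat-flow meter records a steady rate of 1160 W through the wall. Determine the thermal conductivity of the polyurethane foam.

Model the wall as resistances in series:
R_carbon steel = L/(kA) = 0.0017/(49.8×38.8) = 8.798×10^-7 K/W
R_copper = L/(kA) = 0.003/(390×38.8) = 1.983×10^-7 K/W
Sum of known resistances R_other = 1.078×10^-6 K/W
Total R = ΔT/Q = 207/1160 = 0.1784 K/W
R_polyurethane foam = R_total − R_other = 0.1784 K/W
k = L/(R·A) = 0.175/(0.1784×38.8)

k ≈ 0.0253 W/(m·K)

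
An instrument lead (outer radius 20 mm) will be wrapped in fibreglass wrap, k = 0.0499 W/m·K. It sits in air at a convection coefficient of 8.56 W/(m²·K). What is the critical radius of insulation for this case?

For a cylinder r_cr = k/h = 0.0499/8.56
r_cr = 5.83 mm; since the bare radius (20 mm) is above r_cr, any added insulation will reduce heat loss.

r_cr ≈ 5.83 mm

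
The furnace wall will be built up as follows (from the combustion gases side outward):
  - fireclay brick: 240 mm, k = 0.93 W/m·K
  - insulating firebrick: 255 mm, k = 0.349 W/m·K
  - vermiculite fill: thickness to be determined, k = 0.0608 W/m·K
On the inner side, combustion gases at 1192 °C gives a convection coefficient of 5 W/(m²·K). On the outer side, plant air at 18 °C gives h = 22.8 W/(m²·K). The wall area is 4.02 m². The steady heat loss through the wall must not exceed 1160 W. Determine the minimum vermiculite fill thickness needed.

Model the wall as resistances in series:
R_inner film = 1/(h_i·A) = 1/(5×4.02) = 0.04975 K/W
R_fireclay brick = L/(kA) = 0.24/(0.93×4.02) = 0.0642 K/W
R_insulating firebrick = L/(kA) = 0.255/(0.349×4.02) = 0.1818 K/W
R_outer film = 1/(h_o·A) = 1/(22.8×4.02) = 0.01091 K/W
Sum of the known resistances R_other = 0.3066 K/W
Required total resistance R_tot = ΔT/Q_allow = 1174/1160 = 1.012 K/W
R_vermiculite fill = R_tot − R_other = 0.7055 K/W
L = R·k·A = 0.7055×0.0608×4.02

L ≈ 172 mm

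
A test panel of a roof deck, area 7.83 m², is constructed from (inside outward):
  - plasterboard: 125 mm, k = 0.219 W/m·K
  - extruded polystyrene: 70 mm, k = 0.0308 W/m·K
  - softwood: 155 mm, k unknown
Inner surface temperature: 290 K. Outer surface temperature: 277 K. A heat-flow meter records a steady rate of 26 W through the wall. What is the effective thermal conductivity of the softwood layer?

Model the wall as resistances in series:
R_plasterboard = L/(kA) = 0.125/(0.219×7.83) = 0.0729 K/W
R_extruded polystyrene = L/(kA) = 0.07/(0.0308×7.83) = 0.2903 K/W
Sum of known resistances R_other = 0.3632 K/W
Total R = ΔT/Q = 13/26 = 0.5 K/W
R_softwood = R_total − R_other = 0.1368 K/W
k = L/(R·A) = 0.155/(0.1368×7.83)

k ≈ 0.145 W/(m·K)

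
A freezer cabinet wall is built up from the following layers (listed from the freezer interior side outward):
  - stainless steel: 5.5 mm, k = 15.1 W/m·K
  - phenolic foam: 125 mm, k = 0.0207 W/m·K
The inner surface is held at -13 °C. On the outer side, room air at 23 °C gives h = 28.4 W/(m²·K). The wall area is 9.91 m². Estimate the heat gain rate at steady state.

Q ≈ 58.7 W

Model the wall as resistances in series:
R_stainless steel = L/(kA) = 0.0055/(15.1×9.91) = 3.675×10^-5 K/W
R_phenolic foam = L/(kA) = 0.125/(0.0207×9.91) = 0.6093 K/W
R_outer film = 1/(h_o·A) = 1/(28.4×9.91) = 0.003553 K/W
R_total = 0.6129 K/W
Q = ΔT / R_total = 36 / 0.6129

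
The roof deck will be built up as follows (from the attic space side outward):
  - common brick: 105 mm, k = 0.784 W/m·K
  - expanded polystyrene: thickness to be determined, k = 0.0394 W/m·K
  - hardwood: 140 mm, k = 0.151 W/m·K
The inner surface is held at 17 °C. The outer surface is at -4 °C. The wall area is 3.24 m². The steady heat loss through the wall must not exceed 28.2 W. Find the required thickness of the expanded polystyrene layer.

L ≈ 53.3 mm

Thermal resistances in series:
R_common brick = L/(kA) = 0.105/(0.784×3.24) = 0.04134 K/W
R_hardwood = L/(kA) = 0.14/(0.151×3.24) = 0.2862 K/W
Sum of the known resistances R_other = 0.3275 K/W
Required total resistance R_tot = ΔT/Q_allow = 21/28.2 = 0.7447 K/W
R_expanded polystyrene = R_tot − R_other = 0.4172 K/W
L = R·k·A = 0.4172×0.0394×3.24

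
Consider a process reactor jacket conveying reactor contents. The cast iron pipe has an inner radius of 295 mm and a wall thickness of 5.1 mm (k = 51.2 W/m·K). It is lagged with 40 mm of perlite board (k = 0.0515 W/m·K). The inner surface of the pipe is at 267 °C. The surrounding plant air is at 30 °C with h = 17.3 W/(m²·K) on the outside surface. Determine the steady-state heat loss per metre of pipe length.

Radial resistances (cylindrical: R_cond = ln(r_o/r_i)/(2πkL), R_conv = 1/(h·2πrL)):
R_cast iron pipe wall = ln(300.1/295)/(2π×51.2×1) = 5.328×10^-5 K/W
R_perlite board = ln(340.1/300.1)/(2π×0.0515×1) = 0.3867 K/W
R_outer film = 1/(h_o·2πr_oL) = 1/(17.3×2π×0.3401×1) = 0.02705 K/W
R_total = 0.4138 K/W
Q = ΔT/R_total = 237/0.4138

q′ ≈ 573 W/m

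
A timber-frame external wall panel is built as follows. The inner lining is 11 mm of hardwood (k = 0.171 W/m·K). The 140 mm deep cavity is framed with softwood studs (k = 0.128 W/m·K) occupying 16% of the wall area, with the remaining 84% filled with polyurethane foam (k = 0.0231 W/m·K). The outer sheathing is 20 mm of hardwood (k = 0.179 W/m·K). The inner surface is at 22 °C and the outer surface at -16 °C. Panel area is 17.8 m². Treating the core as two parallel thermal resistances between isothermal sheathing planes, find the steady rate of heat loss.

Q ≈ 183 W

Sheathing layers in series; stud and cavity paths in parallel between them.
R_inner = 0.011/(0.171×17.8) = 0.003614 K/W
R_stud  = 0.14/(0.128×0.16×17.8) = 0.384 K/W
R_cav   = 0.14/(0.0231×0.84×17.8) = 0.4053 K/W
1/R_core = 1/R_stud + 1/R_cav → R_core = 0.1972 K/W
R_outer = 0.02/(0.179×17.8) = 0.006277 K/W
R_total = 0.2071 K/W
Q = ΔT/R_total = 38/0.2071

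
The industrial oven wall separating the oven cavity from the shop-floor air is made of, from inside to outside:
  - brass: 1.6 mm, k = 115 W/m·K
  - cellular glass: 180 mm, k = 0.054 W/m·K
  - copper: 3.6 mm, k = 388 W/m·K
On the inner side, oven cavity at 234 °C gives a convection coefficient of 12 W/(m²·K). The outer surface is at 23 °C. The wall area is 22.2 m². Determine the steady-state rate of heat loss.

Q ≈ 1370 W

Series thermal resistances:
R_inner film = 1/(h_i·A) = 1/(12×22.2) = 0.003754 K/W
R_brass = L/(kA) = 0.0016/(115×22.2) = 6.267×10^-7 K/W
R_cellular glass = L/(kA) = 0.18/(0.054×22.2) = 0.1502 K/W
R_copper = L/(kA) = 0.0036/(388×22.2) = 4.179×10^-7 K/W
R_total = 0.1539 K/W
Q = ΔT / R_total = 211 / 0.1539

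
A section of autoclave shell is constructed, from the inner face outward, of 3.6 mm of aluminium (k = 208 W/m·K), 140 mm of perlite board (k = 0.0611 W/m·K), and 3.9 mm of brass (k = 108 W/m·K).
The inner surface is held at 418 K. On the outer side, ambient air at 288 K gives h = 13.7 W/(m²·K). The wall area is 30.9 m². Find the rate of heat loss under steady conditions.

Thermal resistances in series:
R_aluminium = L/(kA) = 0.0036/(208×30.9) = 5.601×10^-7 K/W
R_perlite board = L/(kA) = 0.14/(0.0611×30.9) = 0.07415 K/W
R_brass = L/(kA) = 0.0039/(108×30.9) = 1.169×10^-6 K/W
R_outer film = 1/(h_o·A) = 1/(13.7×30.9) = 0.002362 K/W
R_total = 0.07652 K/W
Q = ΔT / R_total = 130 / 0.07652

Q ≈ 1700 W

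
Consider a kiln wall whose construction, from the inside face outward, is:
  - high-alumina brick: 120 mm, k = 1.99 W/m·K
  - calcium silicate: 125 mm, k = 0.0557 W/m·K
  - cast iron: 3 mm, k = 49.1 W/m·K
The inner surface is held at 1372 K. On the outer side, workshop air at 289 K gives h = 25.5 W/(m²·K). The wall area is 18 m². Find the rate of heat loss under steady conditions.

Series thermal resistances:
R_high-alumina brick = L/(kA) = 0.12/(1.99×18) = 0.00335 K/W
R_calcium silicate = L/(kA) = 0.125/(0.0557×18) = 0.1247 K/W
R_cast iron = L/(kA) = 0.003/(49.1×18) = 3.394×10^-6 K/W
R_outer film = 1/(h_o·A) = 1/(25.5×18) = 0.002179 K/W
R_total = 0.1302 K/W
Q = ΔT / R_total = 1083 / 0.1302

Q ≈ 8320 W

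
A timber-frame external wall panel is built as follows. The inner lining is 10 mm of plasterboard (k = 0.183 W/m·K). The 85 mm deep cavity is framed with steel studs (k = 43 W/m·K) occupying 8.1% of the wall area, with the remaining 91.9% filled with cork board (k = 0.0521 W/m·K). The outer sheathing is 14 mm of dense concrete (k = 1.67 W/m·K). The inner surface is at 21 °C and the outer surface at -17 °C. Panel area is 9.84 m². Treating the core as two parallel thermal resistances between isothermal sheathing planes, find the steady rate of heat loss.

Q ≈ 4290 W

Sheathing layers in series; stud and cavity paths in parallel between them.
R_inner = 0.01/(0.183×9.84) = 0.005553 K/W
R_stud  = 0.085/(43×0.081×9.84) = 0.00248 K/W
R_cav   = 0.085/(0.0521×0.919×9.84) = 0.1804 K/W
1/R_core = 1/R_stud + 1/R_cav → R_core = 0.002446 K/W
R_outer = 0.014/(1.67×9.84) = 8.52×10^-4 K/W
R_total = 0.008852 K/W
Q = ΔT/R_total = 38/0.008852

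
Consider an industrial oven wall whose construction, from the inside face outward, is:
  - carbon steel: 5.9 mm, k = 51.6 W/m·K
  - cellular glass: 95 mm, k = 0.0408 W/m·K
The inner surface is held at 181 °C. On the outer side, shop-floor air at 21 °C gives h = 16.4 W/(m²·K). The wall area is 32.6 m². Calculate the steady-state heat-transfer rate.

Q ≈ 2180 W

Treating each layer as a thermal resistance in series:
R_carbon steel = L/(kA) = 0.0059/(51.6×32.6) = 3.507×10^-6 K/W
R_cellular glass = L/(kA) = 0.095/(0.0408×32.6) = 0.07142 K/W
R_outer film = 1/(h_o·A) = 1/(16.4×32.6) = 0.00187 K/W
R_total = 0.0733 K/W
Q = ΔT / R_total = 160 / 0.0733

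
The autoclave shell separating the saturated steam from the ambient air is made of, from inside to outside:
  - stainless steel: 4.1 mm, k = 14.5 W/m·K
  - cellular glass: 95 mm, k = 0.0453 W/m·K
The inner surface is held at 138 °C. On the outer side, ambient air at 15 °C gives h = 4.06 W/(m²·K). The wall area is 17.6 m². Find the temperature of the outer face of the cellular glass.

T ≈ 27.9 °C

Thermal resistances in series:
R_stainless steel = L/(kA) = 0.0041/(14.5×17.6) = 1.607×10^-5 K/W
R_cellular glass = L/(kA) = 0.095/(0.0453×17.6) = 0.1192 K/W
R_outer film = 1/(h_o·A) = 1/(4.06×17.6) = 0.01399 K/W
R_total = 0.1332 K/W;  Q = ΔT/R_total = 123/0.1332 = 923.7 W
T_interface = T_inner − Q·ΣR(inner→interface) = 138 − 924×0.1192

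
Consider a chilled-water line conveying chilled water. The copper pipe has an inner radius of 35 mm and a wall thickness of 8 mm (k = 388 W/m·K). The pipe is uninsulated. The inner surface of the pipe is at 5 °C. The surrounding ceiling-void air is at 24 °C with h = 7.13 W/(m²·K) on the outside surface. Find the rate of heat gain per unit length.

q′ ≈ 36.6 W/m

Cylindrical conduction, so R = ln(r₂/r₁)/(2πkL) per layer, in series:
R_copper pipe wall = ln(43/35)/(2π×388×1) = 8.444×10^-5 K/W
R_outer film = 1/(h_o·2πr_oL) = 1/(7.13×2π×0.043×1) = 0.5191 K/W
R_total = 0.5192 K/W
Q = ΔT/R_total = 19/0.5192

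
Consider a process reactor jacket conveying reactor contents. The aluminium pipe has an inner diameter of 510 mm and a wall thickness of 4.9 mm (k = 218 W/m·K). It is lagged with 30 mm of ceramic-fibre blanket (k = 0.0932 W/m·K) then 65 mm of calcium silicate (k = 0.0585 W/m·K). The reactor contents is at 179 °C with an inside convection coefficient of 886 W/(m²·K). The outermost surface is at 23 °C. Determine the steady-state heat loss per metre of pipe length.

Per-layer cylindrical resistances, series-summed:
R_inner film = 1/(h_i·2πr₁L) = 1/(886×2π×0.255×1) = 7.044×10^-4 K/W
R_aluminium pipe wall = ln(259.9/255)/(2π×218×1) = 1.39×10^-5 K/W
R_ceramic-fibre blanket = ln(289.9/259.9)/(2π×0.0932×1) = 0.1865 K/W
R_calcium silicate = ln(354.9/289.9)/(2π×0.0585×1) = 0.5504 K/W
R_total = 0.7376 K/W
Q = ΔT/R_total = 156/0.7376

q′ ≈ 211 W/m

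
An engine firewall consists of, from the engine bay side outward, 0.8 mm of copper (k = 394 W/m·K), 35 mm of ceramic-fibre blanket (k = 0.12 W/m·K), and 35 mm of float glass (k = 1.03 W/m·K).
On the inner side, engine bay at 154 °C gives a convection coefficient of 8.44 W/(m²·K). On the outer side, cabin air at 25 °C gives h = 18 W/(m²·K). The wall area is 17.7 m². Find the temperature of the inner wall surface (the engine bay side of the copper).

T ≈ 123 °C

Series thermal resistances:
R_inner film = 1/(h_i·A) = 1/(8.44×17.7) = 0.006694 K/W
R_copper = L/(kA) = 0.0008/(394×17.7) = 1.147×10^-7 K/W
R_ceramic-fibre blanket = L/(kA) = 0.035/(0.12×17.7) = 0.01648 K/W
R_float glass = L/(kA) = 0.035/(1.03×17.7) = 0.00192 K/W
R_outer film = 1/(h_o·A) = 1/(18×17.7) = 0.003139 K/W
R_total = 0.02823 K/W;  Q = ΔT/R_total = 129/0.02823 = 4569 W
T_interface = T_inner − Q·ΣR(inner→interface) = 154 − 4570×0.006694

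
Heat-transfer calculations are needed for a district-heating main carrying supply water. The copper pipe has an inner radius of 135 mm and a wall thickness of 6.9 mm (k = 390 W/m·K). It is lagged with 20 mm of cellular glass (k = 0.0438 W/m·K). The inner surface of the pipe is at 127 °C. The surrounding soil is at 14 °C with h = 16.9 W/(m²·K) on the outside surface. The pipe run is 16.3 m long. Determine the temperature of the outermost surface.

Radial resistances (cylindrical: R_cond = ln(r_o/r_i)/(2πkL), R_conv = 1/(h·2πrL)):
R_copper pipe wall = ln(141.9/135)/(2π×390×16.3) = 1.248×10^-6 K/W
R_cellular glass = ln(161.9/141.9)/(2π×0.0438×16.3) = 0.02939 K/W
R_outer film = 1/(h_o·2πr_oL) = 1/(16.9×2π×0.1619×16.3) = 0.003569 K/W
R_total = 0.03296 K/W
Q = ΔT/R_total = 113/0.03296
Q = 3430 W
T_interface = T_inner − Q·ΣR(inner→interface) = 127 − 3430×0.0294

T ≈ 26.2 °C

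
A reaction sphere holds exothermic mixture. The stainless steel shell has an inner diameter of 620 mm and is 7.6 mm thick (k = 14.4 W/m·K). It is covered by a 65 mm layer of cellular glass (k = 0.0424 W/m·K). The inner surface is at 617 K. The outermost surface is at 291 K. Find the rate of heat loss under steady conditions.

Q ≈ 325 W

Each spherical layer contributes R = (1/r_i − 1/r_o)/(4πk):
R_stainless steel shell = (1/0.31 − 1/0.3176)/(4π×14.4) = 4.266×10^-4 K/W
R_cellular glass = (1/0.3176 − 1/0.3826)/(4π×0.0424) = 1.004 K/W
R_total = 1.004 K/W
Q = ΔT/R_total = 326/1.004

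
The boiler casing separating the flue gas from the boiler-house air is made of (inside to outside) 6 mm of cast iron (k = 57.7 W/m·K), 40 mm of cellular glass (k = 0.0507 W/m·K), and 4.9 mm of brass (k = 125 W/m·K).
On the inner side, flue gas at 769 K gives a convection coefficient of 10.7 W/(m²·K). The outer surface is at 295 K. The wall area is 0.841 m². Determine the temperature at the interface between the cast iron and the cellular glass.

T ≈ 719 K

Series thermal resistances:
R_inner film = 1/(h_i·A) = 1/(10.7×0.841) = 0.1111 K/W
R_cast iron = L/(kA) = 0.006/(57.7×0.841) = 1.236×10^-4 K/W
R_cellular glass = L/(kA) = 0.04/(0.0507×0.841) = 0.9381 K/W
R_brass = L/(kA) = 0.0049/(125×0.841) = 4.661×10^-5 K/W
R_total = 1.049 K/W;  Q = ΔT/R_total = 474/1.049 = 451.7 W
T_interface = T_inner − Q·ΣR(inner→interface) = 769 − 452×0.1113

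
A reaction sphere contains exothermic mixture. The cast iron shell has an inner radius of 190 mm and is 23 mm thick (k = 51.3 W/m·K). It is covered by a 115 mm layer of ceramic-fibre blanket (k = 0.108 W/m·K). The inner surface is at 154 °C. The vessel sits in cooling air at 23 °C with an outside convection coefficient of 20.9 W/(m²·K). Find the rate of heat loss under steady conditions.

Q ≈ 105 W

For a spherical shell R = (1/r₁ − 1/r₂)/(4πk); film R = 1/(h·4πr²). In series:
R_cast iron shell = (1/0.19 − 1/0.213)/(4π×51.3) = 8.816×10^-4 K/W
R_ceramic-fibre blanket = (1/0.213 − 1/0.328)/(4π×0.108) = 1.213 K/W
R_outer film = 1/(h·4πr_o²) = 1/(20.9×4π×0.328²) = 0.03539 K/W
R_total = 1.249 K/W
Q = ΔT/R_total = 131/1.249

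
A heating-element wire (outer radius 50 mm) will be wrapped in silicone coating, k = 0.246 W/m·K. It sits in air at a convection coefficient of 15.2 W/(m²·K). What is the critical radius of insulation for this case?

For a cylinder r_cr = k/h = 0.246/15.2
r_cr = 16.2 mm; since the bare radius (50 mm) is above r_cr, any added insulation will reduce heat loss.

r_cr ≈ 16.2 mm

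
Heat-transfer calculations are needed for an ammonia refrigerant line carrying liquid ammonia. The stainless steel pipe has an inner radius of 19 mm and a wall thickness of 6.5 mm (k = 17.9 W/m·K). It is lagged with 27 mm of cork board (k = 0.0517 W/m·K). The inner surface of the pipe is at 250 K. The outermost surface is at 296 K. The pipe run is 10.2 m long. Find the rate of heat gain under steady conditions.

Per-layer cylindrical resistances, series-summed:
R_stainless steel pipe wall = ln(25.5/19)/(2π×17.9×10.2) = 2.565×10^-4 K/W
R_cork board = ln(52.5/25.5)/(2π×0.0517×10.2) = 0.2179 K/W
R_total = 0.2182 K/W
Q = ΔT/R_total = 46/0.2182

Q ≈ 211 W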